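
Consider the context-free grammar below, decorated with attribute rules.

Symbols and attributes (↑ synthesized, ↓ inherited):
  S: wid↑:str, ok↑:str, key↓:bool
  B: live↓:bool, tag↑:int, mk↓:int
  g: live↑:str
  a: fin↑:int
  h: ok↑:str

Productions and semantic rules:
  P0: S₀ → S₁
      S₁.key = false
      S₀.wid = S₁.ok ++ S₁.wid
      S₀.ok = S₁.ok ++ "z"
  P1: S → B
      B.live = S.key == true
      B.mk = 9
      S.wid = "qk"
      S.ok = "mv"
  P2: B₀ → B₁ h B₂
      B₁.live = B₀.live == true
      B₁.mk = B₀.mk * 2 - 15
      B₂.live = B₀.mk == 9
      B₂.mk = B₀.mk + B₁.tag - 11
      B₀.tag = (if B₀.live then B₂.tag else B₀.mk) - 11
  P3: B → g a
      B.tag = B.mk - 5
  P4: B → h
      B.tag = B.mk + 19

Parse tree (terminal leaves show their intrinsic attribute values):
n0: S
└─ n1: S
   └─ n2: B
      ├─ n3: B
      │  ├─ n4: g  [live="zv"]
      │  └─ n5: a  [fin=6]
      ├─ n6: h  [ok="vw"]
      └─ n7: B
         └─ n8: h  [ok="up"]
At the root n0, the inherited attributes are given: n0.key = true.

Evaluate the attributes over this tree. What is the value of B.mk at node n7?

1. n0.key = true  [given at root]
2. n1.key = false  [false]
3. n2.live = false  [S.key == true]
4. n2.mk = 9  [9]
5. n3.live = false  [B₀.live == true]
6. n3.mk = 3  [B₀.mk * 2 - 15]
7. n4.live = "zv"  [terminal]
8. n5.fin = 6  [terminal]
9. n3.tag = -2  [B.mk - 5]
10. n6.ok = "vw"  [terminal]
11. n7.live = true  [B₀.mk == 9]
12. n7.mk = -4  [B₀.mk + B₁.tag - 11]
13. n8.ok = "up"  [terminal]
14. n7.tag = 15  [B.mk + 19]
15. n2.tag = -2  [(if B₀.live then B₂.tag else B₀.mk) - 11]
16. n1.wid = "qk"  ["qk"]
17. n1.ok = "mv"  ["mv"]
18. n0.wid = "mvqk"  [S₁.ok ++ S₁.wid]
19. n0.ok = "mvz"  [S₁.ok ++ "z"]

-4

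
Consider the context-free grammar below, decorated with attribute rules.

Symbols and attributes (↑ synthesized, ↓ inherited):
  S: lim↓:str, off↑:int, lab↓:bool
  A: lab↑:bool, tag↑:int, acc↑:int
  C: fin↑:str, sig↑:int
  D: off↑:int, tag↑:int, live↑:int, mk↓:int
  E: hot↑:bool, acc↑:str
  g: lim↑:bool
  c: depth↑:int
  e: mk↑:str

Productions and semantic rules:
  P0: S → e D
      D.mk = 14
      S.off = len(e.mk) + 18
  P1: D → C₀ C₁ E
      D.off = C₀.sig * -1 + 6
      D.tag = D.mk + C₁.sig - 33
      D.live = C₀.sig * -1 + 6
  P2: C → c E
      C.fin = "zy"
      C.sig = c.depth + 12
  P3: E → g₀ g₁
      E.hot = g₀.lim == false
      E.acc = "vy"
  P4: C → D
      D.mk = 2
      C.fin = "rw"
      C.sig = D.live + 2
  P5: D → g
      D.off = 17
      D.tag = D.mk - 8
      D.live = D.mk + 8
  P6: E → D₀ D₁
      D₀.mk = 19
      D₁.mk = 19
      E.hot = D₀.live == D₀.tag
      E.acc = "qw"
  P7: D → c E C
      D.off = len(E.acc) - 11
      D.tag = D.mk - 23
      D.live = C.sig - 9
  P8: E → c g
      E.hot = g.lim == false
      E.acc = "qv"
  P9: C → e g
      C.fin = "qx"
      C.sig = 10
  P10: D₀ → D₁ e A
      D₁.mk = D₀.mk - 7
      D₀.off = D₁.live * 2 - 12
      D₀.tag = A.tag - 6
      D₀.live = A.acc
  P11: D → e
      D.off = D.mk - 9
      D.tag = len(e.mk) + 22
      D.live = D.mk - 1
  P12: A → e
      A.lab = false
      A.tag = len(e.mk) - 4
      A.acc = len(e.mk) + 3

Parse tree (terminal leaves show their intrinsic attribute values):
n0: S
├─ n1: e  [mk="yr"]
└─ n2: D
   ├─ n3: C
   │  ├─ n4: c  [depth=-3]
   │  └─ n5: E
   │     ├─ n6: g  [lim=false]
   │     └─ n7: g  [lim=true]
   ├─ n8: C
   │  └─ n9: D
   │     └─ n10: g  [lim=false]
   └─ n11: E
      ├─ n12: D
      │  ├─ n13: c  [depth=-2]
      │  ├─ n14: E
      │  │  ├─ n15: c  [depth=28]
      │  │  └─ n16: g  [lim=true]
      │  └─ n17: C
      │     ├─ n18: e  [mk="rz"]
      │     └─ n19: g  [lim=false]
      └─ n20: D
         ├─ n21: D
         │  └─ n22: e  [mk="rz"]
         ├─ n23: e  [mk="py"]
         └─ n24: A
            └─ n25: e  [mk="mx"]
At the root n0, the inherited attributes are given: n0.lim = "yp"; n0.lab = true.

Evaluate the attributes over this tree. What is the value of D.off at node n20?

10

1. n0.lim = "yp"  [given at root]
2. n0.lab = true  [given at root]
3. n1.mk = "yr"  [terminal]
4. n2.mk = 14  [14]
5. n4.depth = -3  [terminal]
6. n6.lim = false  [terminal]
7. n7.lim = true  [terminal]
8. n5.hot = true  [g₀.lim == false]
9. n5.acc = "vy"  ["vy"]
10. n3.fin = "zy"  ["zy"]
11. n3.sig = 9  [c.depth + 12]
12. n9.mk = 2  [2]
13. n10.lim = false  [terminal]
14. n9.off = 17  [17]
15. n9.tag = -6  [D.mk - 8]
16. n9.live = 10  [D.mk + 8]
17. n8.fin = "rw"  ["rw"]
18. n8.sig = 12  [D.live + 2]
19. n12.mk = 19  [19]
20. n13.depth = -2  [terminal]
21. n15.depth = 28  [terminal]
22. n16.lim = true  [terminal]
23. n14.hot = false  [g.lim == false]
24. n14.acc = "qv"  ["qv"]
25. n18.mk = "rz"  [terminal]
26. n19.lim = false  [terminal]
27. n17.fin = "qx"  ["qx"]
28. n17.sig = 10  [10]
29. n12.off = -9  [len(E.acc) - 11]
30. n12.tag = -4  [D.mk - 23]
31. n12.live = 1  [C.sig - 9]
32. n20.mk = 19  [19]
33. n21.mk = 12  [D₀.mk - 7]
34. n22.mk = "rz"  [terminal]
35. n21.off = 3  [D.mk - 9]
36. n21.tag = 24  [len(e.mk) + 22]
37. n21.live = 11  [D.mk - 1]
38. n23.mk = "py"  [terminal]
39. n25.mk = "mx"  [terminal]
40. n24.lab = false  [false]
41. n24.tag = -2  [len(e.mk) - 4]
42. n24.acc = 5  [len(e.mk) + 3]
43. n20.off = 10  [D₁.live * 2 - 12]
44. n20.tag = -8  [A.tag - 6]
45. n20.live = 5  [A.acc]
46. n11.hot = false  [D₀.live == D₀.tag]
47. n11.acc = "qw"  ["qw"]
48. n2.off = -3  [C₀.sig * -1 + 6]
49. n2.tag = -7  [D.mk + C₁.sig - 33]
50. n2.live = -3  [C₀.sig * -1 + 6]
51. n0.off = 20  [len(e.mk) + 18]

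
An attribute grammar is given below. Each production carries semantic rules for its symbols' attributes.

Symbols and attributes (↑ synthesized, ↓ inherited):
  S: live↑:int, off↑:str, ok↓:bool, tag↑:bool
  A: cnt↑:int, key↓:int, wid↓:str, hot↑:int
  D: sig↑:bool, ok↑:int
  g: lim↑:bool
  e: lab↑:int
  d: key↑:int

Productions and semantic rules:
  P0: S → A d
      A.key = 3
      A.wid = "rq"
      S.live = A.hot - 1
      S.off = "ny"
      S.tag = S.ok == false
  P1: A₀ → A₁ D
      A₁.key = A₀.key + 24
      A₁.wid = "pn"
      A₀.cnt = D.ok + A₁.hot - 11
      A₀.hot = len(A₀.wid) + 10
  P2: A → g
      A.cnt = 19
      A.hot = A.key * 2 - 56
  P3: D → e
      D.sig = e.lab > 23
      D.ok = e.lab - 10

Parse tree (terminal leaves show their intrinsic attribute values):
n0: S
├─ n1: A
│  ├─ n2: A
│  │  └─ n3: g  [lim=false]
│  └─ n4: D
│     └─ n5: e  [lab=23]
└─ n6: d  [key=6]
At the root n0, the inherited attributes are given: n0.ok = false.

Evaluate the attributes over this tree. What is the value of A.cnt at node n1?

1. n0.ok = false  [given at root]
2. n1.key = 3  [3]
3. n1.wid = "rq"  ["rq"]
4. n2.key = 27  [A₀.key + 24]
5. n2.wid = "pn"  ["pn"]
6. n3.lim = false  [terminal]
7. n2.cnt = 19  [19]
8. n2.hot = -2  [A.key * 2 - 56]
9. n5.lab = 23  [terminal]
10. n4.sig = false  [e.lab > 23]
11. n4.ok = 13  [e.lab - 10]
12. n1.cnt = 0  [D.ok + A₁.hot - 11]
13. n1.hot = 12  [len(A₀.wid) + 10]
14. n6.key = 6  [terminal]
15. n0.live = 11  [A.hot - 1]
16. n0.off = "ny"  ["ny"]
17. n0.tag = true  [S.ok == false]

0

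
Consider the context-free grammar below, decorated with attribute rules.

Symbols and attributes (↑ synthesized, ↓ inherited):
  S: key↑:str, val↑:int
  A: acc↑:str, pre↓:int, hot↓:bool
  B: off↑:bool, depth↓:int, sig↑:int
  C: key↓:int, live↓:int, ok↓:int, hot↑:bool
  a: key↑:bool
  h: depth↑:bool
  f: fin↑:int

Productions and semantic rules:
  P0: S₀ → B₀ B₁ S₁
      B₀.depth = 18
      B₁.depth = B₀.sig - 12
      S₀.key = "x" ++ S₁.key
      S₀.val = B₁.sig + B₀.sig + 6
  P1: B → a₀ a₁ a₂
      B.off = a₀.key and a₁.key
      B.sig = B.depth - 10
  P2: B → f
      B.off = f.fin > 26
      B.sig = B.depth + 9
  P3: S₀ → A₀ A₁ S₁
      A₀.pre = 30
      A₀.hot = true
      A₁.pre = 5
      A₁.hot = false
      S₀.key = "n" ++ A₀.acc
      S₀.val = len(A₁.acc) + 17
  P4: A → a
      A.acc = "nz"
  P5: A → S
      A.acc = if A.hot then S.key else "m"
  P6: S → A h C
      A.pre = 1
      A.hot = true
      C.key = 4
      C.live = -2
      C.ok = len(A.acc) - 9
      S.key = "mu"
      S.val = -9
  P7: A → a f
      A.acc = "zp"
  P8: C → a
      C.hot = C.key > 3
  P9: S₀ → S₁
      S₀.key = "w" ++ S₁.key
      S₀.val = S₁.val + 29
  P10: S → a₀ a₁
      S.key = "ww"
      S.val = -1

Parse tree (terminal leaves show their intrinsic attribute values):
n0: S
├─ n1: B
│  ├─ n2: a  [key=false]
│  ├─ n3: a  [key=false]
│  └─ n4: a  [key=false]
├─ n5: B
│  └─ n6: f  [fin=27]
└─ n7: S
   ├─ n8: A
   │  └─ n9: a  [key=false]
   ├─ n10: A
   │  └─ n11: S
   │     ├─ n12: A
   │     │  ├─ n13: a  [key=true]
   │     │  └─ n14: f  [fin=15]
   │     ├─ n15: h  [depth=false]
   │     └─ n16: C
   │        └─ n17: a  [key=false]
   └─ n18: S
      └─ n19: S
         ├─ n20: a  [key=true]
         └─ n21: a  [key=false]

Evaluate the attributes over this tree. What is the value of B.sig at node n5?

1. n1.depth = 18  [18]
2. n2.key = false  [terminal]
3. n3.key = false  [terminal]
4. n4.key = false  [terminal]
5. n1.off = false  [a₀.key and a₁.key]
6. n1.sig = 8  [B.depth - 10]
7. n5.depth = -4  [B₀.sig - 12]
8. n6.fin = 27  [terminal]
9. n5.off = true  [f.fin > 26]
10. n5.sig = 5  [B.depth + 9]
11. n8.pre = 30  [30]
12. n8.hot = true  [true]
13. n9.key = false  [terminal]
14. n8.acc = "nz"  ["nz"]
15. n10.pre = 5  [5]
16. n10.hot = false  [false]
17. n12.pre = 1  [1]
18. n12.hot = true  [true]
19. n13.key = true  [terminal]
20. n14.fin = 15  [terminal]
21. n12.acc = "zp"  ["zp"]
22. n15.depth = false  [terminal]
23. n16.key = 4  [4]
24. n16.live = -2  [-2]
25. n16.ok = -7  [len(A.acc) - 9]
26. n17.key = false  [terminal]
27. n16.hot = true  [C.key > 3]
28. n11.key = "mu"  ["mu"]
29. n11.val = -9  [-9]
30. n10.acc = "m"  [if A.hot then S.key else "m"]
31. n20.key = true  [terminal]
32. n21.key = false  [terminal]
33. n19.key = "ww"  ["ww"]
34. n19.val = -1  [-1]
35. n18.key = "www"  ["w" ++ S₁.key]
36. n18.val = 28  [S₁.val + 29]
37. n7.key = "nnz"  ["n" ++ A₀.acc]
38. n7.val = 18  [len(A₁.acc) + 17]
39. n0.key = "xnnz"  ["x" ++ S₁.key]
40. n0.val = 19  [B₁.sig + B₀.sig + 6]

5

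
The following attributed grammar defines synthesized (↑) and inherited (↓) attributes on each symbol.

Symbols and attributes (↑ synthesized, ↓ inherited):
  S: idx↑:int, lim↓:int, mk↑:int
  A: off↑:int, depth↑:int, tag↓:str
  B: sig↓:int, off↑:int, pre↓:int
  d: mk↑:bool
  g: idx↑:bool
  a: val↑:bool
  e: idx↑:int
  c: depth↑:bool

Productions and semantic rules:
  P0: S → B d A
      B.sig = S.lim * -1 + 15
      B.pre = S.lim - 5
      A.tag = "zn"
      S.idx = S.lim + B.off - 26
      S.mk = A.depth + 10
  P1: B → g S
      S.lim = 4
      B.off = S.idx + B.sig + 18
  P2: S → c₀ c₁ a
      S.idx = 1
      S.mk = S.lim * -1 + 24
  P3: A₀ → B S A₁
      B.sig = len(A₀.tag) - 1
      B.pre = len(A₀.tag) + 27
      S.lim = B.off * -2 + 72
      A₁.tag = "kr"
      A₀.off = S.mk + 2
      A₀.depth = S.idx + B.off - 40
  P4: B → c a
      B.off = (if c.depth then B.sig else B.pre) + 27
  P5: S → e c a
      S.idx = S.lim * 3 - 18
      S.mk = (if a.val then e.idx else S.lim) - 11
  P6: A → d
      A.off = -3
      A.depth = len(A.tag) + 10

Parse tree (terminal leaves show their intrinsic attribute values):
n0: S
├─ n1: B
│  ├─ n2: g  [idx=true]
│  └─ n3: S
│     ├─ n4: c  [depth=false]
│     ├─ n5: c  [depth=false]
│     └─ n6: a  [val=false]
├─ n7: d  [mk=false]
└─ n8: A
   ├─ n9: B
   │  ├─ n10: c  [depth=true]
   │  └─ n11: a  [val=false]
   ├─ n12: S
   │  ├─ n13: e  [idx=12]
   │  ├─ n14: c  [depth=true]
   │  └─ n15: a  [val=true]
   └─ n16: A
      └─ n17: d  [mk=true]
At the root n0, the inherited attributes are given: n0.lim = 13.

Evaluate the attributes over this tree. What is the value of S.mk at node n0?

1. n0.lim = 13  [given at root]
2. n1.sig = 2  [S.lim * -1 + 15]
3. n1.pre = 8  [S.lim - 5]
4. n2.idx = true  [terminal]
5. n3.lim = 4  [4]
6. n4.depth = false  [terminal]
7. n5.depth = false  [terminal]
8. n6.val = false  [terminal]
9. n3.idx = 1  [1]
10. n3.mk = 20  [S.lim * -1 + 24]
11. n1.off = 21  [S.idx + B.sig + 18]
12. n7.mk = false  [terminal]
13. n8.tag = "zn"  ["zn"]
14. n9.sig = 1  [len(A₀.tag) - 1]
15. n9.pre = 29  [len(A₀.tag) + 27]
16. n10.depth = true  [terminal]
17. n11.val = false  [terminal]
18. n9.off = 28  [(if c.depth then B.sig else B.pre) + 27]
19. n12.lim = 16  [B.off * -2 + 72]
20. n13.idx = 12  [terminal]
21. n14.depth = true  [terminal]
22. n15.val = true  [terminal]
23. n12.idx = 30  [S.lim * 3 - 18]
24. n12.mk = 1  [(if a.val then e.idx else S.lim) - 11]
25. n16.tag = "kr"  ["kr"]
26. n17.mk = true  [terminal]
27. n16.off = -3  [-3]
28. n16.depth = 12  [len(A.tag) + 10]
29. n8.off = 3  [S.mk + 2]
30. n8.depth = 18  [S.idx + B.off - 40]
31. n0.idx = 8  [S.lim + B.off - 26]
32. n0.mk = 28  [A.depth + 10]

28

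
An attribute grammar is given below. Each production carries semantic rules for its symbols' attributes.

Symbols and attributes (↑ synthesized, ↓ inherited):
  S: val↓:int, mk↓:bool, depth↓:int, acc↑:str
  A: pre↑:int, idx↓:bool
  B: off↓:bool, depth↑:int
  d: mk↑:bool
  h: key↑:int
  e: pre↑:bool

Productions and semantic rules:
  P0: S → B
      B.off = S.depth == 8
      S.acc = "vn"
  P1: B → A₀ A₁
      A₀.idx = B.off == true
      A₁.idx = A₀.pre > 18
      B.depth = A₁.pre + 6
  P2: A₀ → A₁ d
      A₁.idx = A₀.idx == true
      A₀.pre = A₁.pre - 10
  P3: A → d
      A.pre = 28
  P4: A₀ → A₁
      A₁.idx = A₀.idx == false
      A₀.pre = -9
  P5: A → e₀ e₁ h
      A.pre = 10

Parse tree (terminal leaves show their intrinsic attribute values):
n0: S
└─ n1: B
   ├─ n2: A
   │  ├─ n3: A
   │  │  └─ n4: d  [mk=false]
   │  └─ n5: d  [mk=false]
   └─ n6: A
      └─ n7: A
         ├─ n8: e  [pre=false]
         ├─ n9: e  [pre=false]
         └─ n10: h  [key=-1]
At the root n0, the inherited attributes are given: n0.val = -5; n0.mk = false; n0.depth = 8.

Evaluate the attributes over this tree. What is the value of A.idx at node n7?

1. n0.val = -5  [given at root]
2. n0.mk = false  [given at root]
3. n0.depth = 8  [given at root]
4. n1.off = true  [S.depth == 8]
5. n2.idx = true  [B.off == true]
6. n3.idx = true  [A₀.idx == true]
7. n4.mk = false  [terminal]
8. n3.pre = 28  [28]
9. n5.mk = false  [terminal]
10. n2.pre = 18  [A₁.pre - 10]
11. n6.idx = false  [A₀.pre > 18]
12. n7.idx = true  [A₀.idx == false]
13. n8.pre = false  [terminal]
14. n9.pre = false  [terminal]
15. n10.key = -1  [terminal]
16. n7.pre = 10  [10]
17. n6.pre = -9  [-9]
18. n1.depth = -3  [A₁.pre + 6]
19. n0.acc = "vn"  ["vn"]

true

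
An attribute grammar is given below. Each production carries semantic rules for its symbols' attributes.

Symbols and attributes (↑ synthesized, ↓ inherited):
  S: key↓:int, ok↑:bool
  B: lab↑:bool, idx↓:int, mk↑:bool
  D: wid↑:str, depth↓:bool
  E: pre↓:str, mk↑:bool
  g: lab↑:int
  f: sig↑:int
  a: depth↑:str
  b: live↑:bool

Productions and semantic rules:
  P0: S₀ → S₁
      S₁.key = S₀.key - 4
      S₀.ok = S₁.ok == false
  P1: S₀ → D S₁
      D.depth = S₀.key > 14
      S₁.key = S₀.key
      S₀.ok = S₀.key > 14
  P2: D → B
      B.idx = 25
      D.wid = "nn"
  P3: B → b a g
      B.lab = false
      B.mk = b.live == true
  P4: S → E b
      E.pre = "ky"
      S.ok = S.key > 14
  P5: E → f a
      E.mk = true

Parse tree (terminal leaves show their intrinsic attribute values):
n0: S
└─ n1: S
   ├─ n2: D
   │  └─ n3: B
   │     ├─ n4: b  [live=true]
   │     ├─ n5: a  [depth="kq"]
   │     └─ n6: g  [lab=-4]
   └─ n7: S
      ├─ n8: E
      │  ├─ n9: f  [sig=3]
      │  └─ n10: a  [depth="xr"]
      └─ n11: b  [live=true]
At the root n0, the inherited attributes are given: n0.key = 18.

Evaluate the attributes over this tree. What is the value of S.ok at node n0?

true

1. n0.key = 18  [given at root]
2. n1.key = 14  [S₀.key - 4]
3. n2.depth = false  [S₀.key > 14]
4. n3.idx = 25  [25]
5. n4.live = true  [terminal]
6. n5.depth = "kq"  [terminal]
7. n6.lab = -4  [terminal]
8. n3.lab = false  [false]
9. n3.mk = true  [b.live == true]
10. n2.wid = "nn"  ["nn"]
11. n7.key = 14  [S₀.key]
12. n8.pre = "ky"  ["ky"]
13. n9.sig = 3  [terminal]
14. n10.depth = "xr"  [terminal]
15. n8.mk = true  [true]
16. n11.live = true  [terminal]
17. n7.ok = false  [S.key > 14]
18. n1.ok = false  [S₀.key > 14]
19. n0.ok = true  [S₁.ok == false]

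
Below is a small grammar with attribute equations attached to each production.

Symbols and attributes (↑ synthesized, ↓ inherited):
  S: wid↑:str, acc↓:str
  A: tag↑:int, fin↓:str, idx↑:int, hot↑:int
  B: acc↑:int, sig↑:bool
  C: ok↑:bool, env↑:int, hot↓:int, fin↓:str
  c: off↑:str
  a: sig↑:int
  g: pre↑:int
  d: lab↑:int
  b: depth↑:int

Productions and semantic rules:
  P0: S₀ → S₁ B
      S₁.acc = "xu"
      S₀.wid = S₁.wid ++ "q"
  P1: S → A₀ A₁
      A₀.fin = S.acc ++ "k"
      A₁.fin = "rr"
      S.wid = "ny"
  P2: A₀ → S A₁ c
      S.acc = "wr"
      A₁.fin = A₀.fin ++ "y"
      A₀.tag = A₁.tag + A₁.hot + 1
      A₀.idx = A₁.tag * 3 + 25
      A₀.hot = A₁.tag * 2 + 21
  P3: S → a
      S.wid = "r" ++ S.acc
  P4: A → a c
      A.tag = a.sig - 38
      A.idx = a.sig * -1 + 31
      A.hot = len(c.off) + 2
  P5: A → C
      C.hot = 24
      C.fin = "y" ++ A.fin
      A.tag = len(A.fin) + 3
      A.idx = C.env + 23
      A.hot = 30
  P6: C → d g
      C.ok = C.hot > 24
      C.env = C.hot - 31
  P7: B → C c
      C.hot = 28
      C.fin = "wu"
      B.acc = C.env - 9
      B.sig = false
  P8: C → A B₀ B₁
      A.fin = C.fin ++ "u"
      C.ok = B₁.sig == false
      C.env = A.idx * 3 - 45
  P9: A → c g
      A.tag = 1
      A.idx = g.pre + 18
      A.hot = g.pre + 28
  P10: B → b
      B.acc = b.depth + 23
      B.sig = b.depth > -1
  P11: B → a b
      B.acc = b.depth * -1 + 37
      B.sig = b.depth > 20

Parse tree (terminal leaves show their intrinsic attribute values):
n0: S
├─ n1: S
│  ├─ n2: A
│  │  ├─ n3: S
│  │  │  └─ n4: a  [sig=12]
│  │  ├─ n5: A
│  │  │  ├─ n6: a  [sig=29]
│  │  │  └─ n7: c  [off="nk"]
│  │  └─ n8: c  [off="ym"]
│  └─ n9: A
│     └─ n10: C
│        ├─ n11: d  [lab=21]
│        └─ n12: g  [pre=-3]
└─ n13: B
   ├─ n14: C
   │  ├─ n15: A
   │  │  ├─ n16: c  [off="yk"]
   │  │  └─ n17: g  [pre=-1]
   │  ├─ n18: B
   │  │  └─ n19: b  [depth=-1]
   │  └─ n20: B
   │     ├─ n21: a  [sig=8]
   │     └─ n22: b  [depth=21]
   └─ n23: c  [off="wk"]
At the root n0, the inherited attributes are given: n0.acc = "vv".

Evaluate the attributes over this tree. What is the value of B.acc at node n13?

-3

1. n0.acc = "vv"  [given at root]
2. n1.acc = "xu"  ["xu"]
3. n2.fin = "xuk"  [S.acc ++ "k"]
4. n3.acc = "wr"  ["wr"]
5. n4.sig = 12  [terminal]
6. n3.wid = "rwr"  ["r" ++ S.acc]
7. n5.fin = "xuky"  [A₀.fin ++ "y"]
8. n6.sig = 29  [terminal]
9. n7.off = "nk"  [terminal]
10. n5.tag = -9  [a.sig - 38]
11. n5.idx = 2  [a.sig * -1 + 31]
12. n5.hot = 4  [len(c.off) + 2]
13. n8.off = "ym"  [terminal]
14. n2.tag = -4  [A₁.tag + A₁.hot + 1]
15. n2.idx = -2  [A₁.tag * 3 + 25]
16. n2.hot = 3  [A₁.tag * 2 + 21]
17. n9.fin = "rr"  ["rr"]
18. n10.hot = 24  [24]
19. n10.fin = "yrr"  ["y" ++ A.fin]
20. n11.lab = 21  [terminal]
21. n12.pre = -3  [terminal]
22. n10.ok = false  [C.hot > 24]
23. n10.env = -7  [C.hot - 31]
24. n9.tag = 5  [len(A.fin) + 3]
25. n9.idx = 16  [C.env + 23]
26. n9.hot = 30  [30]
27. n1.wid = "ny"  ["ny"]
28. n14.hot = 28  [28]
29. n14.fin = "wu"  ["wu"]
30. n15.fin = "wuu"  [C.fin ++ "u"]
31. n16.off = "yk"  [terminal]
32. n17.pre = -1  [terminal]
33. n15.tag = 1  [1]
34. n15.idx = 17  [g.pre + 18]
35. n15.hot = 27  [g.pre + 28]
36. n19.depth = -1  [terminal]
37. n18.acc = 22  [b.depth + 23]
38. n18.sig = false  [b.depth > -1]
39. n21.sig = 8  [terminal]
40. n22.depth = 21  [terminal]
41. n20.acc = 16  [b.depth * -1 + 37]
42. n20.sig = true  [b.depth > 20]
43. n14.ok = false  [B₁.sig == false]
44. n14.env = 6  [A.idx * 3 - 45]
45. n23.off = "wk"  [terminal]
46. n13.acc = -3  [C.env - 9]
47. n13.sig = false  [false]
48. n0.wid = "nyq"  [S₁.wid ++ "q"]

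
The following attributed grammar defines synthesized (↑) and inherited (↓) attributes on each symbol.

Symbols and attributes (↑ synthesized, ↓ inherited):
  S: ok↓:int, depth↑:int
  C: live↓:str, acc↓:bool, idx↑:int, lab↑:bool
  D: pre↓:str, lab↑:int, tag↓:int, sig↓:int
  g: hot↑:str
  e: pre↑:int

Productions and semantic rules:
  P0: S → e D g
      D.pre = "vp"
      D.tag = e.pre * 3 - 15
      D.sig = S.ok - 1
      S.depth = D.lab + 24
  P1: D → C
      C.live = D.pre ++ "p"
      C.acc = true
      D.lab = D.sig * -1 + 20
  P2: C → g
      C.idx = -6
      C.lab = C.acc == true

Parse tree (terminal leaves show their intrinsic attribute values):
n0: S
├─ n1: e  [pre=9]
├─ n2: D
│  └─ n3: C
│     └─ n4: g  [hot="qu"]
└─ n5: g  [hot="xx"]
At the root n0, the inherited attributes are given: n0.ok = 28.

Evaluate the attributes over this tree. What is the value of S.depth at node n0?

1. n0.ok = 28  [given at root]
2. n1.pre = 9  [terminal]
3. n2.pre = "vp"  ["vp"]
4. n2.tag = 12  [e.pre * 3 - 15]
5. n2.sig = 27  [S.ok - 1]
6. n3.live = "vpp"  [D.pre ++ "p"]
7. n3.acc = true  [true]
8. n4.hot = "qu"  [terminal]
9. n3.idx = -6  [-6]
10. n3.lab = true  [C.acc == true]
11. n2.lab = -7  [D.sig * -1 + 20]
12. n5.hot = "xx"  [terminal]
13. n0.depth = 17  [D.lab + 24]

17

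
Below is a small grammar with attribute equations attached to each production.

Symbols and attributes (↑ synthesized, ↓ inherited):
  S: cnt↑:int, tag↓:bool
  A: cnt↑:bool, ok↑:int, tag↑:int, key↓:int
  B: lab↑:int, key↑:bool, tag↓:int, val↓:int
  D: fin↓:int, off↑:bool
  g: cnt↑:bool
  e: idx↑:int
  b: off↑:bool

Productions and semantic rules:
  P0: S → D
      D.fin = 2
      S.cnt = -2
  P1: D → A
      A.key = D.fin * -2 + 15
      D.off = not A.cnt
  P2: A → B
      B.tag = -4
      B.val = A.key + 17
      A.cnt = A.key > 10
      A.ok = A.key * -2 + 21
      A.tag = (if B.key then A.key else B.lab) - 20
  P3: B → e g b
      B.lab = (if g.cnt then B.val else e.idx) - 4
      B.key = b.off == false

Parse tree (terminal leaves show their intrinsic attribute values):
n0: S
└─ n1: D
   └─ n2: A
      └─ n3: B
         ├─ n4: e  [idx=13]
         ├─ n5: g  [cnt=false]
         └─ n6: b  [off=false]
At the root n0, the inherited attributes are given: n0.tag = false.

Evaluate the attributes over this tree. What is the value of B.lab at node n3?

9

1. n0.tag = false  [given at root]
2. n1.fin = 2  [2]
3. n2.key = 11  [D.fin * -2 + 15]
4. n3.tag = -4  [-4]
5. n3.val = 28  [A.key + 17]
6. n4.idx = 13  [terminal]
7. n5.cnt = false  [terminal]
8. n6.off = false  [terminal]
9. n3.lab = 9  [(if g.cnt then B.val else e.idx) - 4]
10. n3.key = true  [b.off == false]
11. n2.cnt = true  [A.key > 10]
12. n2.ok = -1  [A.key * -2 + 21]
13. n2.tag = -9  [(if B.key then A.key else B.lab) - 20]
14. n1.off = false  [not A.cnt]
15. n0.cnt = -2  [-2]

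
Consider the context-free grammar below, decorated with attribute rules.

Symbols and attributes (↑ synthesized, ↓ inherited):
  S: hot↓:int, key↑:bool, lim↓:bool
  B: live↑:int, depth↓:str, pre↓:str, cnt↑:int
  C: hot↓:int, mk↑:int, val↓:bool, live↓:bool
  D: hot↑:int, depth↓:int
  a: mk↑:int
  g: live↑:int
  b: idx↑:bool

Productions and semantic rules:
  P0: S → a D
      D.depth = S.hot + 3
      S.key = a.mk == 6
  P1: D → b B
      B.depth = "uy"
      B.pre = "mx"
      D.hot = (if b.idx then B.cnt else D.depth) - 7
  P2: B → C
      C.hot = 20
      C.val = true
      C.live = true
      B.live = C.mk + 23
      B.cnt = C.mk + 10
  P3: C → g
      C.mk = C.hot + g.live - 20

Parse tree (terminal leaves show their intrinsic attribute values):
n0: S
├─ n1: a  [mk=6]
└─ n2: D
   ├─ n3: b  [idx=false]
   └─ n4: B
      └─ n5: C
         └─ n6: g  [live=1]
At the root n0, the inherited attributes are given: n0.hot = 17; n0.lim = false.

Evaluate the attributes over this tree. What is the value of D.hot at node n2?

13

1. n0.hot = 17  [given at root]
2. n0.lim = false  [given at root]
3. n1.mk = 6  [terminal]
4. n2.depth = 20  [S.hot + 3]
5. n3.idx = false  [terminal]
6. n4.depth = "uy"  ["uy"]
7. n4.pre = "mx"  ["mx"]
8. n5.hot = 20  [20]
9. n5.val = true  [true]
10. n5.live = true  [true]
11. n6.live = 1  [terminal]
12. n5.mk = 1  [C.hot + g.live - 20]
13. n4.live = 24  [C.mk + 23]
14. n4.cnt = 11  [C.mk + 10]
15. n2.hot = 13  [(if b.idx then B.cnt else D.depth) - 7]
16. n0.key = true  [a.mk == 6]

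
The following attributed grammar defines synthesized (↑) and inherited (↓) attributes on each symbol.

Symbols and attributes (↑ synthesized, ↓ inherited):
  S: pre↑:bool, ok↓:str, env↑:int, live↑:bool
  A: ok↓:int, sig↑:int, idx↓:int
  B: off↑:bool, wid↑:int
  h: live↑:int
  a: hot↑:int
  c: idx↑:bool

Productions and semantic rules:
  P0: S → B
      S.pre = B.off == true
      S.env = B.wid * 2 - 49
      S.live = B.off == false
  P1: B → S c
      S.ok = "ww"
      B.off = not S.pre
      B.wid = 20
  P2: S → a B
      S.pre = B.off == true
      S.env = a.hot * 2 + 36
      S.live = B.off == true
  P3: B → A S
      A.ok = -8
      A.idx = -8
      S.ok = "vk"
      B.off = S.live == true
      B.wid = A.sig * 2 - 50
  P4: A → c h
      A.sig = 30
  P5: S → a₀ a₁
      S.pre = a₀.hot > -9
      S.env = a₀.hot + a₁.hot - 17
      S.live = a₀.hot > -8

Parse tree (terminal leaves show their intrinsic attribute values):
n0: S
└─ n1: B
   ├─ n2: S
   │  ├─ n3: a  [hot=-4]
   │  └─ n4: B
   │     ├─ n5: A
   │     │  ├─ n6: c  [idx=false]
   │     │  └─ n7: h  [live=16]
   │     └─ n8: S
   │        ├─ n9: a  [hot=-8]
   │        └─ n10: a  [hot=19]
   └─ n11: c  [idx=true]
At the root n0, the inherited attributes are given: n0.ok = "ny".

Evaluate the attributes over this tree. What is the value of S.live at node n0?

1. n0.ok = "ny"  [given at root]
2. n2.ok = "ww"  ["ww"]
3. n3.hot = -4  [terminal]
4. n5.ok = -8  [-8]
5. n5.idx = -8  [-8]
6. n6.idx = false  [terminal]
7. n7.live = 16  [terminal]
8. n5.sig = 30  [30]
9. n8.ok = "vk"  ["vk"]
10. n9.hot = -8  [terminal]
11. n10.hot = 19  [terminal]
12. n8.pre = true  [a₀.hot > -9]
13. n8.env = -6  [a₀.hot + a₁.hot - 17]
14. n8.live = false  [a₀.hot > -8]
15. n4.off = false  [S.live == true]
16. n4.wid = 10  [A.sig * 2 - 50]
17. n2.pre = false  [B.off == true]
18. n2.env = 28  [a.hot * 2 + 36]
19. n2.live = false  [B.off == true]
20. n11.idx = true  [terminal]
21. n1.off = true  [not S.pre]
22. n1.wid = 20  [20]
23. n0.pre = true  [B.off == true]
24. n0.env = -9  [B.wid * 2 - 49]
25. n0.live = false  [B.off == false]

false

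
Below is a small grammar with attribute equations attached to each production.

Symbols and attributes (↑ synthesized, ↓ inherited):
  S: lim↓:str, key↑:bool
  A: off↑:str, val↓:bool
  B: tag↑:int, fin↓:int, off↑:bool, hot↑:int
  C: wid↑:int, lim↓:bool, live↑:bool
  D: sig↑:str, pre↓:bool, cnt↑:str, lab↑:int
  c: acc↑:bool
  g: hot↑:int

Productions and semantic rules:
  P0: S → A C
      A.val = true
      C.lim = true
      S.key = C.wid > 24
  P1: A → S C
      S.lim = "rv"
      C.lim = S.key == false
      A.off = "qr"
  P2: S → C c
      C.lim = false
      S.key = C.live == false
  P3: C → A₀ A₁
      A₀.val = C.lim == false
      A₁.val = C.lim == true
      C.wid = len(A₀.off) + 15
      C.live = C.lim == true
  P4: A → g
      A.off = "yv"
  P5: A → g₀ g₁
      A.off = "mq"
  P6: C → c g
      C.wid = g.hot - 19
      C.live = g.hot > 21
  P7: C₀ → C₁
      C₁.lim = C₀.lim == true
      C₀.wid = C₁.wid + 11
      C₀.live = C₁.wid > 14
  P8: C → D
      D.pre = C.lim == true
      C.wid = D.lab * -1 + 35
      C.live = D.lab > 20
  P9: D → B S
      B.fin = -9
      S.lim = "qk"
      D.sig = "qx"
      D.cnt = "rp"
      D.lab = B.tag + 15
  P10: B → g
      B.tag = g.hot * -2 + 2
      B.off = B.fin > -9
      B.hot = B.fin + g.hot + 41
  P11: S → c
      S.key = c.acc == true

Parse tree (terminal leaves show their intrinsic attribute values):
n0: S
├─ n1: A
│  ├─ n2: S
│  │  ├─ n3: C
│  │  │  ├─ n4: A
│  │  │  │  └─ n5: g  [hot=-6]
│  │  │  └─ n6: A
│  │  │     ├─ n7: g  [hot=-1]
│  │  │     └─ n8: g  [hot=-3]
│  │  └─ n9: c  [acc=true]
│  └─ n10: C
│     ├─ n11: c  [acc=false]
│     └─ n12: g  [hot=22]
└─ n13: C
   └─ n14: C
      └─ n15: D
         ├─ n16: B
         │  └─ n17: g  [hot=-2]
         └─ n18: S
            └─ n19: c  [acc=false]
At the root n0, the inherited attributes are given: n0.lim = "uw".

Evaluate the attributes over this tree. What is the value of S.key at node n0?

1. n0.lim = "uw"  [given at root]
2. n1.val = true  [true]
3. n2.lim = "rv"  ["rv"]
4. n3.lim = false  [false]
5. n4.val = true  [C.lim == false]
6. n5.hot = -6  [terminal]
7. n4.off = "yv"  ["yv"]
8. n6.val = false  [C.lim == true]
9. n7.hot = -1  [terminal]
10. n8.hot = -3  [terminal]
11. n6.off = "mq"  ["mq"]
12. n3.wid = 17  [len(A₀.off) + 15]
13. n3.live = false  [C.lim == true]
14. n9.acc = true  [terminal]
15. n2.key = true  [C.live == false]
16. n10.lim = false  [S.key == false]
17. n11.acc = false  [terminal]
18. n12.hot = 22  [terminal]
19. n10.wid = 3  [g.hot - 19]
20. n10.live = true  [g.hot > 21]
21. n1.off = "qr"  ["qr"]
22. n13.lim = true  [true]
23. n14.lim = true  [C₀.lim == true]
24. n15.pre = true  [C.lim == true]
25. n16.fin = -9  [-9]
26. n17.hot = -2  [terminal]
27. n16.tag = 6  [g.hot * -2 + 2]
28. n16.off = false  [B.fin > -9]
29. n16.hot = 30  [B.fin + g.hot + 41]
30. n18.lim = "qk"  ["qk"]
31. n19.acc = false  [terminal]
32. n18.key = false  [c.acc == true]
33. n15.sig = "qx"  ["qx"]
34. n15.cnt = "rp"  ["rp"]
35. n15.lab = 21  [B.tag + 15]
36. n14.wid = 14  [D.lab * -1 + 35]
37. n14.live = true  [D.lab > 20]
38. n13.wid = 25  [C₁.wid + 11]
39. n13.live = false  [C₁.wid > 14]
40. n0.key = true  [C.wid > 24]

true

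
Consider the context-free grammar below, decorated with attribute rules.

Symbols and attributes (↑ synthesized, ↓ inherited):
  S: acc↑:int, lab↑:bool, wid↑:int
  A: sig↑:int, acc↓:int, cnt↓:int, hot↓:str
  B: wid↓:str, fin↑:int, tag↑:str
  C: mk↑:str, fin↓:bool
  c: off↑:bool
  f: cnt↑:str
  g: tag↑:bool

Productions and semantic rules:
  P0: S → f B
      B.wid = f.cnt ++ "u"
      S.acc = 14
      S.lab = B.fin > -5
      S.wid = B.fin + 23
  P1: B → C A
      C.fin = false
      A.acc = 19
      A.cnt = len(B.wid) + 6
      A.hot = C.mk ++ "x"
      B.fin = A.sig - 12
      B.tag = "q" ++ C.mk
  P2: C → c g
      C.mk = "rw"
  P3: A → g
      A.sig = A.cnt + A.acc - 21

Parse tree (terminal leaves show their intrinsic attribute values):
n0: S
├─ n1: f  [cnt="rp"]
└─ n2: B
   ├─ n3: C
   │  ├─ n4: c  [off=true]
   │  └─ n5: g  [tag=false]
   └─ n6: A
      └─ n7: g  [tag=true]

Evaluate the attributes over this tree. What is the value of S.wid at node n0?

18

1. n1.cnt = "rp"  [terminal]
2. n2.wid = "rpu"  [f.cnt ++ "u"]
3. n3.fin = false  [false]
4. n4.off = true  [terminal]
5. n5.tag = false  [terminal]
6. n3.mk = "rw"  ["rw"]
7. n6.acc = 19  [19]
8. n6.cnt = 9  [len(B.wid) + 6]
9. n6.hot = "rwx"  [C.mk ++ "x"]
10. n7.tag = true  [terminal]
11. n6.sig = 7  [A.cnt + A.acc - 21]
12. n2.fin = -5  [A.sig - 12]
13. n2.tag = "qrw"  ["q" ++ C.mk]
14. n0.acc = 14  [14]
15. n0.lab = false  [B.fin > -5]
16. n0.wid = 18  [B.fin + 23]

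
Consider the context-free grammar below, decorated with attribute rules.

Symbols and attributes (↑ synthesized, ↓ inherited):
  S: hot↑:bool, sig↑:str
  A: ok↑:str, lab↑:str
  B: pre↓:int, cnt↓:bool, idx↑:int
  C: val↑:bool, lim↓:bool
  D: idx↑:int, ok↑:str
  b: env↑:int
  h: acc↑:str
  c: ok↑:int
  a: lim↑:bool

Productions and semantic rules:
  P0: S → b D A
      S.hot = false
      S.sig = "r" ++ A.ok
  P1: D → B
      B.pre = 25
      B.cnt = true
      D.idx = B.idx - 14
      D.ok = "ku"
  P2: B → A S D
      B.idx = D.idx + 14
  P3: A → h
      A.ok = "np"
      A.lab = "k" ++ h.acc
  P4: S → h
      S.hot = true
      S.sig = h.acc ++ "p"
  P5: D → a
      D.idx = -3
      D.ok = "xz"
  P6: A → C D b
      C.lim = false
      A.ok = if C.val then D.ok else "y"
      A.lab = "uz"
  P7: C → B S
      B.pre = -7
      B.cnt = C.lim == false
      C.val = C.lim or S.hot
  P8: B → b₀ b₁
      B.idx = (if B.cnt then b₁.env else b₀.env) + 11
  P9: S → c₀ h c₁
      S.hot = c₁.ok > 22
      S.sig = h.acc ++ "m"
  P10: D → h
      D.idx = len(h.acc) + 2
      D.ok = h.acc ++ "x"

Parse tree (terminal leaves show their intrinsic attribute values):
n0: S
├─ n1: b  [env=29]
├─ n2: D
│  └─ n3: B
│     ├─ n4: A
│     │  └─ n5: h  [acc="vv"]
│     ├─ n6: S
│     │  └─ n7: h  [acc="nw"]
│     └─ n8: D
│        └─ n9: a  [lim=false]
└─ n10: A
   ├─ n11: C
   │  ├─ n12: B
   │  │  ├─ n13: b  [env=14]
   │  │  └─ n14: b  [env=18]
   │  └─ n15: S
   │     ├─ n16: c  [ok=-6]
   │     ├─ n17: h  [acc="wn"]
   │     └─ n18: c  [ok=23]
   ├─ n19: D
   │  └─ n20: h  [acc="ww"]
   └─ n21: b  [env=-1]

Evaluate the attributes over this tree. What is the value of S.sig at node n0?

"rwwx"

1. n1.env = 29  [terminal]
2. n3.pre = 25  [25]
3. n3.cnt = true  [true]
4. n5.acc = "vv"  [terminal]
5. n4.ok = "np"  ["np"]
6. n4.lab = "kvv"  ["k" ++ h.acc]
7. n7.acc = "nw"  [terminal]
8. n6.hot = true  [true]
9. n6.sig = "nwp"  [h.acc ++ "p"]
10. n9.lim = false  [terminal]
11. n8.idx = -3  [-3]
12. n8.ok = "xz"  ["xz"]
13. n3.idx = 11  [D.idx + 14]
14. n2.idx = -3  [B.idx - 14]
15. n2.ok = "ku"  ["ku"]
16. n11.lim = false  [false]
17. n12.pre = -7  [-7]
18. n12.cnt = true  [C.lim == false]
19. n13.env = 14  [terminal]
20. n14.env = 18  [terminal]
21. n12.idx = 29  [(if B.cnt then b₁.env else b₀.env) + 11]
22. n16.ok = -6  [terminal]
23. n17.acc = "wn"  [terminal]
24. n18.ok = 23  [terminal]
25. n15.hot = true  [c₁.ok > 22]
26. n15.sig = "wnm"  [h.acc ++ "m"]
27. n11.val = true  [C.lim or S.hot]
28. n20.acc = "ww"  [terminal]
29. n19.idx = 4  [len(h.acc) + 2]
30. n19.ok = "wwx"  [h.acc ++ "x"]
31. n21.env = -1  [terminal]
32. n10.ok = "wwx"  [if C.val then D.ok else "y"]
33. n10.lab = "uz"  ["uz"]
34. n0.hot = false  [false]
35. n0.sig = "rwwx"  ["r" ++ A.ok]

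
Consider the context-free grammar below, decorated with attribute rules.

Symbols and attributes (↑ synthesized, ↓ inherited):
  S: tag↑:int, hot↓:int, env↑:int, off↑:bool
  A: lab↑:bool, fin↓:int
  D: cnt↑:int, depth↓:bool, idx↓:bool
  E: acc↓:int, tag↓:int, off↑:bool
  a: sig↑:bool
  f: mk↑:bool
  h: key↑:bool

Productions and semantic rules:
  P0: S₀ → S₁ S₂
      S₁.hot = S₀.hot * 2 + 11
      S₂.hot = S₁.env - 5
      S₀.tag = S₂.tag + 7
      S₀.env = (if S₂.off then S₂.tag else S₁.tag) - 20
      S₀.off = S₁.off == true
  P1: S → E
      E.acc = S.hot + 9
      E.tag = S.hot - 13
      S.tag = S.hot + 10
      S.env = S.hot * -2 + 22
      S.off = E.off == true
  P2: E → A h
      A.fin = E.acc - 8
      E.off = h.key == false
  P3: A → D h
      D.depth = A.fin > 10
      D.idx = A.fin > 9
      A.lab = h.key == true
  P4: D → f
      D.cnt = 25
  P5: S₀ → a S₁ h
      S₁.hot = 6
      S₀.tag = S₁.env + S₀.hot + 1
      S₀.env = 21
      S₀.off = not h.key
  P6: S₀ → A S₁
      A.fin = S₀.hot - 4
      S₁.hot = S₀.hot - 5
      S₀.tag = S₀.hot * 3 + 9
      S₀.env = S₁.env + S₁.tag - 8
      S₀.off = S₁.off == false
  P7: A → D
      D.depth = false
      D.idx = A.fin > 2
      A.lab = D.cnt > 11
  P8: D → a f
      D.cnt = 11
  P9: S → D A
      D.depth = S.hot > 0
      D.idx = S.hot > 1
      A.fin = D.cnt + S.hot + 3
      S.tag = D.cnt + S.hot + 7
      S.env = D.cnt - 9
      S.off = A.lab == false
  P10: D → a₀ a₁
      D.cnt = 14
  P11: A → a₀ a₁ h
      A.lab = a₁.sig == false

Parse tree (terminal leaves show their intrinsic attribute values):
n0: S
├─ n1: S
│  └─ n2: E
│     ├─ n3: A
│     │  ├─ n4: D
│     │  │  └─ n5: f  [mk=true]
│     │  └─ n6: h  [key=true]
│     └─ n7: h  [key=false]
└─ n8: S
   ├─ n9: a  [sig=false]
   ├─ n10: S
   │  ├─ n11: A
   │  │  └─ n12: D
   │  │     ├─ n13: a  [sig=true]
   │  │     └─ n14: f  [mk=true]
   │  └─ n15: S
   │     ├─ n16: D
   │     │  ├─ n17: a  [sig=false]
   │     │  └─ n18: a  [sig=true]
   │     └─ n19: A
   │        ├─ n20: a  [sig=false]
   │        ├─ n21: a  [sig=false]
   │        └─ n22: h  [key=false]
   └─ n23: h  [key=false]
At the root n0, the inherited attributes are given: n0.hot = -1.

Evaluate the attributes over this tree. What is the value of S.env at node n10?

1. n0.hot = -1  [given at root]
2. n1.hot = 9  [S₀.hot * 2 + 11]
3. n2.acc = 18  [S.hot + 9]
4. n2.tag = -4  [S.hot - 13]
5. n3.fin = 10  [E.acc - 8]
6. n4.depth = false  [A.fin > 10]
7. n4.idx = true  [A.fin > 9]
8. n5.mk = true  [terminal]
9. n4.cnt = 25  [25]
10. n6.key = true  [terminal]
11. n3.lab = true  [h.key == true]
12. n7.key = false  [terminal]
13. n2.off = true  [h.key == false]
14. n1.tag = 19  [S.hot + 10]
15. n1.env = 4  [S.hot * -2 + 22]
16. n1.off = true  [E.off == true]
17. n8.hot = -1  [S₁.env - 5]
18. n9.sig = false  [terminal]
19. n10.hot = 6  [6]
20. n11.fin = 2  [S₀.hot - 4]
21. n12.depth = false  [false]
22. n12.idx = false  [A.fin > 2]
23. n13.sig = true  [terminal]
24. n14.mk = true  [terminal]
25. n12.cnt = 11  [11]
26. n11.lab = false  [D.cnt > 11]
27. n15.hot = 1  [S₀.hot - 5]
28. n16.depth = true  [S.hot > 0]
29. n16.idx = false  [S.hot > 1]
30. n17.sig = false  [terminal]
31. n18.sig = true  [terminal]
32. n16.cnt = 14  [14]
33. n19.fin = 18  [D.cnt + S.hot + 3]
34. n20.sig = false  [terminal]
35. n21.sig = false  [terminal]
36. n22.key = false  [terminal]
37. n19.lab = true  [a₁.sig == false]
38. n15.tag = 22  [D.cnt + S.hot + 7]
39. n15.env = 5  [D.cnt - 9]
40. n15.off = false  [A.lab == false]
41. n10.tag = 27  [S₀.hot * 3 + 9]
42. n10.env = 19  [S₁.env + S₁.tag - 8]
43. n10.off = true  [S₁.off == false]
44. n23.key = false  [terminal]
45. n8.tag = 19  [S₁.env + S₀.hot + 1]
46. n8.env = 21  [21]
47. n8.off = true  [not h.key]
48. n0.tag = 26  [S₂.tag + 7]
49. n0.env = -1  [(if S₂.off then S₂.tag else S₁.tag) - 20]
50. n0.off = true  [S₁.off == true]

19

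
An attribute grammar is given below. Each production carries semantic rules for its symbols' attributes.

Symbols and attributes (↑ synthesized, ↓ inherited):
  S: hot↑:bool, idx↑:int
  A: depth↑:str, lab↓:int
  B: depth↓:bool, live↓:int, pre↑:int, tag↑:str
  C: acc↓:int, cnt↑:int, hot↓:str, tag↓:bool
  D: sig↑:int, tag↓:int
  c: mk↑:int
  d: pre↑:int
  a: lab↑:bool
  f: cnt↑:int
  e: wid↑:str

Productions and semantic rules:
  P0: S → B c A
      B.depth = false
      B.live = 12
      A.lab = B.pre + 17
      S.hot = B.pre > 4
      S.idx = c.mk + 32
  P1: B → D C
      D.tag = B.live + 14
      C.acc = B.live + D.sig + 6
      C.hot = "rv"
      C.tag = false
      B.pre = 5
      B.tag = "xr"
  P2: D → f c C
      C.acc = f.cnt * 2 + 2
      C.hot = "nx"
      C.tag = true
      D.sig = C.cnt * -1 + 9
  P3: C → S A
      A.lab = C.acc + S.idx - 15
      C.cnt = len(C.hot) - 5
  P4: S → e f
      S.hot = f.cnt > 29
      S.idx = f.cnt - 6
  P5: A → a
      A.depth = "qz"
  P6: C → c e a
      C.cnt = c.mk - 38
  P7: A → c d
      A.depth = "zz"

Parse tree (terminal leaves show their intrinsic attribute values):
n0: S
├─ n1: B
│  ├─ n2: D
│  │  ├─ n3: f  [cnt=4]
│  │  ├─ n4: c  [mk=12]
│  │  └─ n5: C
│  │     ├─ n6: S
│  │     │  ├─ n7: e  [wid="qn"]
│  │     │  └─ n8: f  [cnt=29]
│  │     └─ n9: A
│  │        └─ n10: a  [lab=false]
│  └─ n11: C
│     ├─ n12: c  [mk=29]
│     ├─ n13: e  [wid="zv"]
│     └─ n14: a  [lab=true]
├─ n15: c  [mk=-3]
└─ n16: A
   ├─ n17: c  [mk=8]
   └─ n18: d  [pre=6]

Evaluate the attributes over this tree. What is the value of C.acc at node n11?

30

1. n1.depth = false  [false]
2. n1.live = 12  [12]
3. n2.tag = 26  [B.live + 14]
4. n3.cnt = 4  [terminal]
5. n4.mk = 12  [terminal]
6. n5.acc = 10  [f.cnt * 2 + 2]
7. n5.hot = "nx"  ["nx"]
8. n5.tag = true  [true]
9. n7.wid = "qn"  [terminal]
10. n8.cnt = 29  [terminal]
11. n6.hot = false  [f.cnt > 29]
12. n6.idx = 23  [f.cnt - 6]
13. n9.lab = 18  [C.acc + S.idx - 15]
14. n10.lab = false  [terminal]
15. n9.depth = "qz"  ["qz"]
16. n5.cnt = -3  [len(C.hot) - 5]
17. n2.sig = 12  [C.cnt * -1 + 9]
18. n11.acc = 30  [B.live + D.sig + 6]
19. n11.hot = "rv"  ["rv"]
20. n11.tag = false  [false]
21. n12.mk = 29  [terminal]
22. n13.wid = "zv"  [terminal]
23. n14.lab = true  [terminal]
24. n11.cnt = -9  [c.mk - 38]
25. n1.pre = 5  [5]
26. n1.tag = "xr"  ["xr"]
27. n15.mk = -3  [terminal]
28. n16.lab = 22  [B.pre + 17]
29. n17.mk = 8  [terminal]
30. n18.pre = 6  [terminal]
31. n16.depth = "zz"  ["zz"]
32. n0.hot = true  [B.pre > 4]
33. n0.idx = 29  [c.mk + 32]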